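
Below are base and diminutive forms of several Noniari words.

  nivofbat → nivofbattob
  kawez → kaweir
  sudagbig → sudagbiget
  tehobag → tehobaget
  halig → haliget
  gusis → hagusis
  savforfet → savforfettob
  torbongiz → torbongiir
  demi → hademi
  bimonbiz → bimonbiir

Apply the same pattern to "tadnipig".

"tadnipig" ends in -g. The stems ending in -g (halig → haliget, tehobag → tehobaget, sudagbig → sudagbiget) add -et.
The other patterns: stems ending in -z drop the final letter and add -ir; stems ending in -t double the final consonant and add -ob; stems ending in -i or -s add the prefix ha-.
So tadnipig → tadnipiget.

tadnipiget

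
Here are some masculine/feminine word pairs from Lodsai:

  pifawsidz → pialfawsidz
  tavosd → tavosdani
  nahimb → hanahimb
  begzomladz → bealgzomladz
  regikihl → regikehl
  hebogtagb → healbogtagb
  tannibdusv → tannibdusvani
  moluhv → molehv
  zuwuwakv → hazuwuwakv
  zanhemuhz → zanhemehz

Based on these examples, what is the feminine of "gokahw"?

gokehw

zuwuwakv and moluhv both end in -v yet inflect differently (hazuwuwakv, molehv), so the final letter is not what conditions the rule; the second-to-last letter is.
"gokahw" has second-to-last letter 'h'. The stems whose second-to-last letter is 'h' (regikihl → regikehl, zanhemuhz → zanhemehz, moluhv → molehv) change the last vowel to 'e'.
So gokahw → gokehw.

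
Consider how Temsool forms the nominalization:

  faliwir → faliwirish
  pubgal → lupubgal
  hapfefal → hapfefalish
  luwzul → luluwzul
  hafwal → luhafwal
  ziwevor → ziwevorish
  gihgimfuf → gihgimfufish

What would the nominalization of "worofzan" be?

"worofzan" has 3 vowels. The stems with 3 vowels (hapfefal → hapfefalish, faliwir → faliwirish, ziwevor → ziwevorish) add -ish.
The other pattern: stems with 2 vowels add the prefix lu-.
So worofzan → worofzanish.

worofzanish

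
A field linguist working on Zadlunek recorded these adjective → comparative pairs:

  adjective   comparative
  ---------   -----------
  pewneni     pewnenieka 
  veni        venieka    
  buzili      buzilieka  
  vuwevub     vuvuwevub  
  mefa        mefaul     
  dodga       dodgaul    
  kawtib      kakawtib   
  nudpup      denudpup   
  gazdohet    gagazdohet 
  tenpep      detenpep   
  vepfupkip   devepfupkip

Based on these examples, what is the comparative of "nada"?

nadaul

vepfupkip and buzili both have last vowel 'i' yet inflect differently (devepfupkip, buzilieka), so the last vowel is not what conditions the rule; the final letter is.
"nada" ends in -a. The stems ending in -a (dodga → dodgaul, mefa → mefaul) add -ul.
The other patterns: stems ending in -p add the prefix de-; stems ending in -i add -eka; stems ending in -b or -t repeat the first consonant+vowel as a prefix.
So nada → nadaul.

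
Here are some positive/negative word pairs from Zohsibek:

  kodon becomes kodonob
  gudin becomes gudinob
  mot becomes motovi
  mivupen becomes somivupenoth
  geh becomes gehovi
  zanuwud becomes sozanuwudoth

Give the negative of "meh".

"meh" has 1 vowel. The stems with 1 vowel (geh → gehovi, mot → motovi) add -ovi.
The other patterns: stems with 2 vowels add -ob; stems with 3 vowels add so- … -oth around the stem.
So meh → mehovi.

mehovi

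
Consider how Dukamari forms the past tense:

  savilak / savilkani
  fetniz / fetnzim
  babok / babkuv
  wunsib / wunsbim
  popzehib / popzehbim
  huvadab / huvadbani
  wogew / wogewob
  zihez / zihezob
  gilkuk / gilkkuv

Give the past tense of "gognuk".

"gognuk" has last vowel 'u'. The one such stem in the data (gilkuk → gilkkuv) deletes the last vowel and adds -uv (as does babok), so the same rule applies.
So gognuk → gognkuv.

gognkuv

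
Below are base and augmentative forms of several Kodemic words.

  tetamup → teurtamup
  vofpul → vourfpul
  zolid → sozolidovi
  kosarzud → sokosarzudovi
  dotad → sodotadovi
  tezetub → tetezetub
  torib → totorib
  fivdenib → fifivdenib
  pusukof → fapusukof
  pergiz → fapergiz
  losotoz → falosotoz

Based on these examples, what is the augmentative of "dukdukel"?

duurkdukel

tetamup and kosarzud both have last vowel 'u' yet inflect differently (teurtamup, sokosarzudovi), so the last vowel is not what conditions the rule; the final letter is.
"dukdukel" ends in -l. The one such stem in the data (vofpul → vourfpul) inserts -ur- after the first vowel (as does tetamup), so the same rule applies.
So dukdukel → duurkdukel.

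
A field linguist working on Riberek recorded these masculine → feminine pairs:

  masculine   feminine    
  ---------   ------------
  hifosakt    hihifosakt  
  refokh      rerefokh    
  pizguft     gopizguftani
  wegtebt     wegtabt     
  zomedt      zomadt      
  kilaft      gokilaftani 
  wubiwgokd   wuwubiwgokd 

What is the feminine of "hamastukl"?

hahamastukl

"hamastukl" has second-to-last letter 'k'. The stems whose second-to-last letter is 'k' (refokh → rerefokh, wubiwgokd → wuwubiwgokd, hifosakt → hihifosakt) repeat the first consonant+vowel as a prefix.
So hamastukl → hahamastukl.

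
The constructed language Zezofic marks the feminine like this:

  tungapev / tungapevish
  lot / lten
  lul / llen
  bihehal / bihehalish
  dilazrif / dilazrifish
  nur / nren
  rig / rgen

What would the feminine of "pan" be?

lul and bihehal both end in -l yet inflect differently (llen, bihehalish), so the final letter is not what conditions the rule; the number of vowels is.
"pan" has 1 vowel. The stems with 1 vowel (rig → rgen, lot → lten, nur → nren) delete the last vowel and add -en.
So pan → pnen.

pnen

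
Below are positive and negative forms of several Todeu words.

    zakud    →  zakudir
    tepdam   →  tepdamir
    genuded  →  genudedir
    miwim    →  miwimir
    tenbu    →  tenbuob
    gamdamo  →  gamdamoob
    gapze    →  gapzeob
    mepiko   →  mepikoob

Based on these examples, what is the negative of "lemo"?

lemoob

"lemo" ends in a vowel. The stems ending in a vowel (tenbu → tenbuob, gamdamo → gamdamoob, gapze → gapzeob) add -ob.
The other pattern: stems ending in a consonant add -ir.
So lemo → lemoob.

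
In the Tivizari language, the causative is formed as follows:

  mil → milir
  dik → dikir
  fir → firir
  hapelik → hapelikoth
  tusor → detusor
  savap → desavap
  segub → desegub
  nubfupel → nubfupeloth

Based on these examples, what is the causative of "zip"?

"zip" has 1 vowel. The stems with 1 vowel (fir → firir, dik → dikir, mil → milir) add -ir.
So zip → zipir.

zipir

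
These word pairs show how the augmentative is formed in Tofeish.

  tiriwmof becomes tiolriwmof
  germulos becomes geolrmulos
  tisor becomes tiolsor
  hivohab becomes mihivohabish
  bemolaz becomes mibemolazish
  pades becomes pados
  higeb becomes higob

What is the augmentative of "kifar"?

mikifarish

germulos and pades both end in -s yet inflect differently (geolrmulos, pados), so the final letter is not what conditions the rule; the last vowel is.
"kifar" has last vowel 'a'. The stems whose last vowel is 'a' (hivohab → mihivohabish, bemolaz → mibemolazish) add mi- … -ish around the stem.
So kifar → mikifarish.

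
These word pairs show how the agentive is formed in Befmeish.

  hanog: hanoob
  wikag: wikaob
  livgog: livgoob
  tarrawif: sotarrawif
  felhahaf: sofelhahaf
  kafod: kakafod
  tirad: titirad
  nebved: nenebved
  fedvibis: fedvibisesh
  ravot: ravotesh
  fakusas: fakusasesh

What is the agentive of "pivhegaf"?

sopivhegaf

wikag and felhahaf both have last vowel 'a' yet inflect differently (wikaob, sofelhahaf), so the last vowel is not what conditions the rule; the final letter is.
"pivhegaf" ends in -f. The stems ending in -f (tarrawif → sotarrawif, felhahaf → sofelhahaf) add the prefix so-.
The other patterns: stems ending in -g drop the final letter and add -ob; stems ending in -d repeat the first consonant+vowel as a prefix; stems ending in -s or -t add -esh.
So pivhegaf → sopivhegaf.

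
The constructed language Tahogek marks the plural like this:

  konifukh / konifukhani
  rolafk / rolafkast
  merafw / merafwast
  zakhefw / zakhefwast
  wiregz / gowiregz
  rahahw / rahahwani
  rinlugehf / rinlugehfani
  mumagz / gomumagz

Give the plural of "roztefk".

zakhefw and rahahw both end in -w yet inflect differently (zakhefwast, rahahwani), so the final letter is not what conditions the rule; the second-to-last letter is.
"roztefk" has second-to-last letter 'f'. The stems whose second-to-last letter is 'f' (rolafk → rolafkast, zakhefw → zakhefwast, merafw → merafwast) add -ast.
The other patterns: stems whose second-to-last letter is 'g' add the prefix go-; stems whose second-to-last letter is 'h' or 'k' add -ani.
So roztefk → roztefkast.

roztefkast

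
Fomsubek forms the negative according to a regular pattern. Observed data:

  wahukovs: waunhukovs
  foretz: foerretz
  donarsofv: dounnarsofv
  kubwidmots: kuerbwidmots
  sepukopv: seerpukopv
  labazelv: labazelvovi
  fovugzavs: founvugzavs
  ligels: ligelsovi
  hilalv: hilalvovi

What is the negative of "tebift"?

donarsofv and labazelv both end in -v yet inflect differently (dounnarsofv, labazelvovi), so the final letter is not what conditions the rule; the second-to-last letter is.
"tebift" has second-to-last letter 'f'. The one such stem in the data (donarsofv → dounnarsofv) inserts -un- after the first vowel (as do wahukovs, fovugzavs), so the same rule applies.
The other patterns: stems whose second-to-last letter is 'l' add -ovi; stems whose second-to-last letter is 'p' or 't' insert -er- after the first vowel.
So tebift → teunbift.

teunbift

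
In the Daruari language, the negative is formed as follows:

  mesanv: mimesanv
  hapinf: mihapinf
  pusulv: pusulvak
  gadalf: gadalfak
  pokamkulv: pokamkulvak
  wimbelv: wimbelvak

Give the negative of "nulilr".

nulilrak

mesanv and pusulv both end in -v yet inflect differently (mimesanv, pusulvak), so the final letter is not what conditions the rule; the second-to-last letter is.
"nulilr" has second-to-last letter 'l'. The stems whose second-to-last letter is 'l' (pusulv → pusulvak, gadalf → gadalfak, pokamkulv → pokamkulvak) add -ak.
So nulilr → nulilrak.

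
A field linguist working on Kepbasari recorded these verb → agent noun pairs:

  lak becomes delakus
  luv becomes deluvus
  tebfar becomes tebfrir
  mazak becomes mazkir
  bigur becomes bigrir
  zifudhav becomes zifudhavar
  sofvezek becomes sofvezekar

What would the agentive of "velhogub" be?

velhogubar

"velhogub" has 3 vowels. The stems with 3 vowels (zifudhav → zifudhavar, sofvezek → sofvezekar) add -ar.
The other patterns: stems with 1 vowel add de- … -us around the stem; stems with 2 vowels delete the last vowel and add -ir.
So velhogub → velhogubar.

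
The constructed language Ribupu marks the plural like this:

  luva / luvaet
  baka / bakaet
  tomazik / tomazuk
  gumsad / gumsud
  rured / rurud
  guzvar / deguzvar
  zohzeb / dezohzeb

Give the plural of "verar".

deverar

"verar" ends in -r. The one such stem in the data (guzvar → deguzvar) adds the prefix de-, so the same rule applies.
So verar → deverar.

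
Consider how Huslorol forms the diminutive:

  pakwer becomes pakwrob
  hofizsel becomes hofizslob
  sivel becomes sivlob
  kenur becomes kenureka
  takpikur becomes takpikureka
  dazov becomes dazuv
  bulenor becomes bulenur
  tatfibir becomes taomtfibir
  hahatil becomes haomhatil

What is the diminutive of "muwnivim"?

muomwnivim

pakwer and kenur both end in -r yet inflect differently (pakwrob, kenureka), so the final letter is not what conditions the rule; the last vowel is.
"muwnivim" has last vowel 'i'. The stems whose last vowel is 'i' (tatfibir → taomtfibir, hahatil → haomhatil) insert -om- after the first vowel.
So muwnivim → muomwnivim.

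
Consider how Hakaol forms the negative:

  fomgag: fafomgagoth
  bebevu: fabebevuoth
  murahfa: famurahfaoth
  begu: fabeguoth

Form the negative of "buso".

Every pair shown (fomgag → fafomgagoth, bebevu → fabebevuoth, murahfa → famurahfaoth, …) follows the same rule: add fa- … -oth around the stem.
So buso → fabusooth.

fabusooth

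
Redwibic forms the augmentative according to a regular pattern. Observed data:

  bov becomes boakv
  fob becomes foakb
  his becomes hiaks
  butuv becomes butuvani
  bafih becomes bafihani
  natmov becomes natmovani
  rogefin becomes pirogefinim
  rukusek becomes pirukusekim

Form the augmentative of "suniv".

sunivani

bov and butuv both end in -v yet inflect differently (boakv, butuvani), so the final letter is not what conditions the rule; the number of vowels is.
"suniv" has 2 vowels. The stems with 2 vowels (butuv → butuvani, bafih → bafihani, natmov → natmovani) add -ani.
The other patterns: stems with 1 vowel insert -ak- after the first vowel; stems with 3 vowels add pi- … -im around the stem.
So suniv → sunivani.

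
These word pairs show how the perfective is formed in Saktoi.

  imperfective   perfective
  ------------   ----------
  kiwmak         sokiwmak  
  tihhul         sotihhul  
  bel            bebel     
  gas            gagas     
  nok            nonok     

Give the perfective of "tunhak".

sotunhak

tihhul and bel both end in -l yet inflect differently (sotihhul, bebel), so the final letter is not what conditions the rule; the number of vowels is.
"tunhak" has 2 vowels. The stems with 2 vowels (kiwmak → sokiwmak, tihhul → sotihhul) add the prefix so-.
The other pattern: stems with 1 vowel repeat the first consonant+vowel as a prefix.
So tunhak → sotunhak.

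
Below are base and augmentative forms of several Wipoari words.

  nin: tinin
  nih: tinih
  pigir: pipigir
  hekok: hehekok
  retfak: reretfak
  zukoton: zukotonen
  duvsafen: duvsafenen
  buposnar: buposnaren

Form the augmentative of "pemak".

nin and zukoton both end in -n yet inflect differently (tinin, zukotonen), so the final letter is not what conditions the rule; the number of vowels is.
"pemak" has 2 vowels. The stems with 2 vowels (pigir → pipigir, hekok → hehekok, retfak → reretfak) repeat the first consonant+vowel as a prefix.
So pemak → pepemak.

pepemak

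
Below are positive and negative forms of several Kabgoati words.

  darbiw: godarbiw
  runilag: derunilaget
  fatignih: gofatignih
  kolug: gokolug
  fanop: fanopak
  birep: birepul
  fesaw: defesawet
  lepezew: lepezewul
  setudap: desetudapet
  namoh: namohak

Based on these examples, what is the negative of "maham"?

demahamet

fatignih and namoh both end in -h yet inflect differently (gofatignih, namohak), so the final letter is not what conditions the rule; the last vowel is.
"maham" has last vowel 'a'. The stems whose last vowel is 'a' (runilag → derunilaget, setudap → desetudapet, fesaw → defesawet) add de- … -et around the stem.
The other patterns: stems whose last vowel is 'i' or 'u' add the prefix go-; stems whose last vowel is 'o' add -ak; stems whose last vowel is 'e' add -ul.
So maham → demahamet.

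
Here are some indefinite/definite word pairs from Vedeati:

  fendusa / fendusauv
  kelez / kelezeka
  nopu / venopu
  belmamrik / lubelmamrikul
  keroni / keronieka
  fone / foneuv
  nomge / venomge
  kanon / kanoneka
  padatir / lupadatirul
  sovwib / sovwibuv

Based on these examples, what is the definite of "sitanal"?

nomge and fone both end in -e yet inflect differently (venomge, foneuv), so the final letter is not what conditions the rule; the first letter is.
"sitanal" begins with s-. The one such stem in the data (sovwib → sovwibuv) adds -uv, so the same rule applies.
The other patterns: stems beginning with k- add -eka; stems beginning with n- add the prefix ve-; stems beginning with b- or p- add lu- … -ul around the stem.
So sitanal → sitanaluv.

sitanaluv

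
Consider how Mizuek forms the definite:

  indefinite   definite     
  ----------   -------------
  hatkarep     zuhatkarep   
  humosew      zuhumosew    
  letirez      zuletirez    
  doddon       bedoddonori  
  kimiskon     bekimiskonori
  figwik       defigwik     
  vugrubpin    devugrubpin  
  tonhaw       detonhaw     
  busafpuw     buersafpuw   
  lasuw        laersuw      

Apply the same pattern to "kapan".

doddon and vugrubpin both end in -n yet inflect differently (bedoddonori, devugrubpin), so the final letter is not what conditions the rule; the last vowel is.
"kapan" has last vowel 'a'. The one such stem in the data (tonhaw → detonhaw) adds the prefix de-, so the same rule applies.
The other patterns: stems whose last vowel is 'e' add the prefix zu-; stems whose last vowel is 'o' add be- … -ori around the stem; stems whose last vowel is 'u' insert -er- after the first vowel.
So kapan → dekapan.

dekapan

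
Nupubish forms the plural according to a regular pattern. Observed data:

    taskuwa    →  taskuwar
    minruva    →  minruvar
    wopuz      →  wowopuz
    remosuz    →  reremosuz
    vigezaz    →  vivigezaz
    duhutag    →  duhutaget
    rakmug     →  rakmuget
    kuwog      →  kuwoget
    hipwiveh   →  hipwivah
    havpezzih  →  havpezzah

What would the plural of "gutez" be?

taskuwa and vigezaz both have last vowel 'a' yet inflect differently (taskuwar, vivigezaz), so the last vowel is not what conditions the rule; the final letter is.
"gutez" ends in -z. The stems ending in -z (wopuz → wowopuz, remosuz → reremosuz, vigezaz → vivigezaz) repeat the first consonant+vowel as a prefix.
The other patterns: stems ending in -a drop the final letter and add -ar; stems ending in -g add -et; stems ending in -h change the last vowel to 'a'.
So gutez → gugutez.

gugutez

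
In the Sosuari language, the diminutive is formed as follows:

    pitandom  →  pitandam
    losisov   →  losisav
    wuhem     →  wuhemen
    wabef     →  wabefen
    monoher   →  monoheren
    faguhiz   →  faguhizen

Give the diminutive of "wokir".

wokiren

pitandom and wuhem both end in -m yet inflect differently (pitandam, wuhemen), so the final letter is not what conditions the rule; the last vowel is.
"wokir" has last vowel 'i'. The one such stem in the data (faguhiz → faguhizen) adds -en, so the same rule applies.
So wokir → wokiren.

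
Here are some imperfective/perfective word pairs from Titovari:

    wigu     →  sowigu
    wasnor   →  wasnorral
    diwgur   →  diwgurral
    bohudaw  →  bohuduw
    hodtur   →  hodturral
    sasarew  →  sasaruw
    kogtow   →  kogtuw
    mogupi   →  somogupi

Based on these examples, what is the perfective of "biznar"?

wasnor and kogtow both have last vowel 'o' yet inflect differently (wasnorral, kogtuw), so the last vowel is not what conditions the rule; the final letter is.
"biznar" ends in -r. The stems ending in -r (hodtur → hodturral, diwgur → diwgurral, wasnor → wasnorral) double the final consonant and add -al.
So biznar → biznarral.

biznarral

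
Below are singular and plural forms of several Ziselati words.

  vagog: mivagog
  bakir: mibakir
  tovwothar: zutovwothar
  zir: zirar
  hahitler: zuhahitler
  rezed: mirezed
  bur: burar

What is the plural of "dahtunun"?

zudahtunun

zir and bakir both end in -r yet inflect differently (zirar, mibakir), so the final letter is not what conditions the rule; the number of vowels is.
"dahtunun" has 3 vowels. The stems with 3 vowels (hahitler → zuhahitler, tovwothar → zutovwothar) add the prefix zu-.
The other patterns: stems with 1 vowel add -ar; stems with 2 vowels add the prefix mi-.
So dahtunun → zudahtunun.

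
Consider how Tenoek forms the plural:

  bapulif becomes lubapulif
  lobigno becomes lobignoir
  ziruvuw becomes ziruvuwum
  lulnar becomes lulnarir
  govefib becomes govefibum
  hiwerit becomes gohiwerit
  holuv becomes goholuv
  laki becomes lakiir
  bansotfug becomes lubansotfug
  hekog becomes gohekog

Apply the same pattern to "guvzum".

guvzumum

"guvzum" begins with g-. The one such stem in the data (govefib → govefibum) adds -um, so the same rule applies.
The other patterns: stems beginning with b- add the prefix lu-; stems beginning with l- add -ir; stems beginning with h- add the prefix go-.
So guvzum → guvzumum.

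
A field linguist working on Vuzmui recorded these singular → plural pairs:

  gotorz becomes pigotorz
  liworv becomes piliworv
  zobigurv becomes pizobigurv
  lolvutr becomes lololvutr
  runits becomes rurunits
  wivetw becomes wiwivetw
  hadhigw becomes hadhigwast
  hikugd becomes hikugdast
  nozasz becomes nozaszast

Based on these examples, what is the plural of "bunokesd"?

"bunokesd" has second-to-last letter 's'. The one such stem in the data (nozasz → nozaszast) adds -ast, so the same rule applies.
The other patterns: stems whose second-to-last letter is 'r' add the prefix pi-; stems whose second-to-last letter is 't' repeat the first consonant+vowel as a prefix.
So bunokesd → bunokesdast.

bunokesdast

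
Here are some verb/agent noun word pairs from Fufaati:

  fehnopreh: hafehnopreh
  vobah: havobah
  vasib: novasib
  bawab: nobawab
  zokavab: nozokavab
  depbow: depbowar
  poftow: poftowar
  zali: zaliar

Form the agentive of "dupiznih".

hadupiznih

"dupiznih" ends in -h. The stems ending in -h (fehnopreh → hafehnopreh, vobah → havobah) add the prefix ha-.
The other patterns: stems ending in -b add the prefix no-; stems ending in -i or -w add -ar.
So dupiznih → hadupiznih.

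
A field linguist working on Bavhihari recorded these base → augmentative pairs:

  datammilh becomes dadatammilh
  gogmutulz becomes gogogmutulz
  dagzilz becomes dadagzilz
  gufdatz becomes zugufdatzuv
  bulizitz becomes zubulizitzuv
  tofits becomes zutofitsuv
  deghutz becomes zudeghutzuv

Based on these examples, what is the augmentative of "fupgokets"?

"fupgokets" has second-to-last letter 't'. The stems whose second-to-last letter is 't' (gufdatz → zugufdatzuv, bulizitz → zubulizitzuv, tofits → zutofitsuv) add zu- … -uv around the stem.
So fupgokets → zufupgoketsuv.

zufupgoketsuv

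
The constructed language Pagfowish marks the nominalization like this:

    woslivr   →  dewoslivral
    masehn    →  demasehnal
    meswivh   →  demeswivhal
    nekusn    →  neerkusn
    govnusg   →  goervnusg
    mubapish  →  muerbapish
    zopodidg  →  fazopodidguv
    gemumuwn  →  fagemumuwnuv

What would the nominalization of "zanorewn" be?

fazanorewnuv

masehn and nekusn both end in -n yet inflect differently (demasehnal, neerkusn), so the final letter is not what conditions the rule; the second-to-last letter is.
"zanorewn" has second-to-last letter 'w'. The one such stem in the data (gemumuwn → fagemumuwnuv) adds fa- … -uv around the stem, so the same rule applies.
So zanorewn → fazanorewnuv.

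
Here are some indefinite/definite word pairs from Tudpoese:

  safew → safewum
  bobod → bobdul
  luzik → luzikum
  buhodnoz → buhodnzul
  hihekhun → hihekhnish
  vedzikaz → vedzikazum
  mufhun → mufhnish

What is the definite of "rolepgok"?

rolepgkul

buhodnoz and vedzikaz both end in -z yet inflect differently (buhodnzul, vedzikazum), so the final letter is not what conditions the rule; the last vowel is.
"rolepgok" has last vowel 'o'. The stems whose last vowel is 'o' (buhodnoz → buhodnzul, bobod → bobdul) delete the last vowel and add -ul.
So rolepgok → rolepgkul.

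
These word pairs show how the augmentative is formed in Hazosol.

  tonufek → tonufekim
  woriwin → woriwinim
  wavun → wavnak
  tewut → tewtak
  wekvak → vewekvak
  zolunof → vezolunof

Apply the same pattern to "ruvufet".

"ruvufet" has last vowel 'e'. The one such stem in the data (tonufek → tonufekim) adds -im, so the same rule applies.
The other patterns: stems whose last vowel is 'u' delete the last vowel and add -ak; stems whose last vowel is 'a' or 'o' add the prefix ve-.
So ruvufet → ruvufetim.

ruvufetim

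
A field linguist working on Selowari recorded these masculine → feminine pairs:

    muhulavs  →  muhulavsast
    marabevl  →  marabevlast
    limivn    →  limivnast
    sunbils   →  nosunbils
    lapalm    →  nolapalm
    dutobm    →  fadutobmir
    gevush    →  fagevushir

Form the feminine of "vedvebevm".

muhulavs and sunbils both end in -s yet inflect differently (muhulavsast, nosunbils), so the final letter is not what conditions the rule; the second-to-last letter is.
"vedvebevm" has second-to-last letter 'v'. The stems whose second-to-last letter is 'v' (muhulavs → muhulavsast, marabevl → marabevlast, limivn → limivnast) add -ast.
So vedvebevm → vedvebevmast.

vedvebevmast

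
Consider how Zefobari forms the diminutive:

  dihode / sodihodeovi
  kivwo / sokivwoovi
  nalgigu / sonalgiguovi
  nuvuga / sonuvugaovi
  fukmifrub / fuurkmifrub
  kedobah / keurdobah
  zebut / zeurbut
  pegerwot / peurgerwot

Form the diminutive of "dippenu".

sodippenuovi

nalgigu and fukmifrub both have last vowel 'u' yet inflect differently (sonalgiguovi, fuurkmifrub), so the last vowel is not what conditions the rule; whether the stem ends in a vowel or a consonant is.
"dippenu" ends in a vowel. The stems ending in a vowel (dihode → sodihodeovi, kivwo → sokivwoovi, nalgigu → sonalgiguovi) add so- … -ovi around the stem.
So dippenu → sodippenuovi.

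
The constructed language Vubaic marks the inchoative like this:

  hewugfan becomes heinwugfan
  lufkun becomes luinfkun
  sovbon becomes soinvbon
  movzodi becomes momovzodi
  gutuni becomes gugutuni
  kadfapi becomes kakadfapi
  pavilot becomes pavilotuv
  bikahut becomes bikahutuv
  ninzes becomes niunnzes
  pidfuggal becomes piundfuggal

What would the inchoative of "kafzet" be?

"kafzet" ends in -t. The stems ending in -t (pavilot → pavilotuv, bikahut → bikahutuv) add -uv.
So kafzet → kafzetuv.

kafzetuv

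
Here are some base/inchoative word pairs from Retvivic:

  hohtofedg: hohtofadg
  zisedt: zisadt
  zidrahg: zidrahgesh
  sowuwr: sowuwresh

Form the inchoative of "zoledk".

"zoledk" has second-to-last letter 'd'. The stems whose second-to-last letter is 'd' (hohtofedg → hohtofadg, zisedt → zisadt) change the last vowel to 'a'.
The other pattern: stems whose second-to-last letter is 'h' or 'w' add -esh.
So zoledk → zoladk.

zoladk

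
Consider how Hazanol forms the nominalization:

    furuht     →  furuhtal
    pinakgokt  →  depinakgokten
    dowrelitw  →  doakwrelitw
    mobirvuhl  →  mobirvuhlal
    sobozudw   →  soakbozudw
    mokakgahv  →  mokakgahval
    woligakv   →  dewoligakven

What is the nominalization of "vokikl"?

devokiklen

mokakgahv and woligakv both end in -v yet inflect differently (mokakgahval, dewoligakven), so the final letter is not what conditions the rule; the second-to-last letter is.
"vokikl" has second-to-last letter 'k'. The stems whose second-to-last letter is 'k' (woligakv → dewoligakven, pinakgokt → depinakgokten) add de- … -en around the stem.
The other patterns: stems whose second-to-last letter is 'h' add -al; stems whose second-to-last letter is 'd' or 't' insert -ak- after the first vowel.
So vokikl → devokiklen.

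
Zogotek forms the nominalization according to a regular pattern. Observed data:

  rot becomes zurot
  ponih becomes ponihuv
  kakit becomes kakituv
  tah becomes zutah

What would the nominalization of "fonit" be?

kakit and rot both end in -t yet inflect differently (kakituv, zurot), so the final letter is not what conditions the rule; the number of vowels is.
"fonit" has 2 vowels. The stems with 2 vowels (kakit → kakituv, ponih → ponihuv) add -uv.
So fonit → fonituv.

fonituv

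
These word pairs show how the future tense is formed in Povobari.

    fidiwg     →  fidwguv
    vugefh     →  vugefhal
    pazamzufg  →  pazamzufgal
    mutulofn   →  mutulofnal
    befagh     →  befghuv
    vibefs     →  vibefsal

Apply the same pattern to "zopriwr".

zoprwruv

vugefh and befagh both end in -h yet inflect differently (vugefhal, befghuv), so the final letter is not what conditions the rule; the second-to-last letter is.
"zopriwr" has second-to-last letter 'w'. The one such stem in the data (fidiwg → fidwguv) deletes the last vowel and adds -uv (as does befagh), so the same rule applies.
The other pattern: stems whose second-to-last letter is 'f' add -al.
So zopriwr → zoprwruv.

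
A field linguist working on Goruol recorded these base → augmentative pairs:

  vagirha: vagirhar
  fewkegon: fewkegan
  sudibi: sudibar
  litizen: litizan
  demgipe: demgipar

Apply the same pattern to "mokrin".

mokran

demgipe and litizen both have last vowel 'e' yet inflect differently (demgipar, litizan), so the last vowel is not what conditions the rule; whether the stem ends in a vowel or a consonant is.
"mokrin" ends in a consonant. The stems ending in a consonant (litizen → litizan, fewkegon → fewkegan) change the last vowel to 'a'.
The other pattern: stems ending in a vowel drop the final letter and add -ar.
So mokrin → mokran.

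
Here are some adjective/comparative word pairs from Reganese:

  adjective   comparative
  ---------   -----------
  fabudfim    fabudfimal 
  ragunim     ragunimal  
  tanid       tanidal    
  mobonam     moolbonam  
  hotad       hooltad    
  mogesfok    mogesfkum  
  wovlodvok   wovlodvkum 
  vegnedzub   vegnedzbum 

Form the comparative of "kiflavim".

fabudfim and mobonam both end in -m yet inflect differently (fabudfimal, moolbonam), so the final letter is not what conditions the rule; the last vowel is.
"kiflavim" has last vowel 'i'. The stems whose last vowel is 'i' (fabudfim → fabudfimal, ragunim → ragunimal, tanid → tanidal) add -al.
The other patterns: stems whose last vowel is 'a' insert -ol- after the first vowel; stems whose last vowel is 'o' or 'u' delete the last vowel and add -um.
So kiflavim → kiflavimal.

kiflavimal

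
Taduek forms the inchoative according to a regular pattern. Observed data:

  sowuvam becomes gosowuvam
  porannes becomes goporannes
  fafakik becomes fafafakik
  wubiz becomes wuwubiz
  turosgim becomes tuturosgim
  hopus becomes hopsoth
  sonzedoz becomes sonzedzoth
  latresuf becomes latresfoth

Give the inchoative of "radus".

sowuvam and turosgim both end in -m yet inflect differently (gosowuvam, tuturosgim), so the final letter is not what conditions the rule; the last vowel is.
"radus" has last vowel 'u'. The stems whose last vowel is 'u' (hopus → hopsoth, latresuf → latresfoth) delete the last vowel and add -oth.
The other patterns: stems whose last vowel is 'a' or 'e' add the prefix go-; stems whose last vowel is 'i' repeat the first consonant+vowel as a prefix.
So radus → radsoth.

radsoth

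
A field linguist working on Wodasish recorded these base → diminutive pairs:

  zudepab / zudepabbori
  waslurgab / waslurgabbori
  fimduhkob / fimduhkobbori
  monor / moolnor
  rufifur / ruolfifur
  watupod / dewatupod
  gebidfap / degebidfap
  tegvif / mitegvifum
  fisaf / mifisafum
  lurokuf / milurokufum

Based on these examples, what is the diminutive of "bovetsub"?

bovetsubbori

fimduhkob and monor both have last vowel 'o' yet inflect differently (fimduhkobbori, moolnor), so the last vowel is not what conditions the rule; the final letter is.
"bovetsub" ends in -b. The stems ending in -b (zudepab → zudepabbori, waslurgab → waslurgabbori, fimduhkob → fimduhkobbori) double the final consonant and add -ori.
The other patterns: stems ending in -r insert -ol- after the first vowel; stems ending in -d or -p add the prefix de-; stems ending in -f add mi- … -um around the stem.
So bovetsub → bovetsubbori.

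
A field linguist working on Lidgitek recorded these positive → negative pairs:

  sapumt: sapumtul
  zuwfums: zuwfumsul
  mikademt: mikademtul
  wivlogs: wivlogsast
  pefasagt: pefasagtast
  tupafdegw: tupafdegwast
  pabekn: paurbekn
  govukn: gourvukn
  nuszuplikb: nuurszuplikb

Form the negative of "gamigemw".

gamigemwul

"gamigemw" has second-to-last letter 'm'. The stems whose second-to-last letter is 'm' (sapumt → sapumtul, zuwfums → zuwfumsul, mikademt → mikademtul) add -ul.
So gamigemw → gamigemwul.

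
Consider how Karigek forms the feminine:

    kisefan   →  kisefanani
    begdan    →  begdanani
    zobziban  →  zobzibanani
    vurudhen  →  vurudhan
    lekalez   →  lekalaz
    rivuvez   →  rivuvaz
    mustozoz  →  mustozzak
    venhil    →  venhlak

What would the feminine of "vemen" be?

kisefan and vurudhen both end in -n yet inflect differently (kisefanani, vurudhan), so the final letter is not what conditions the rule; the last vowel is.
"vemen" has last vowel 'e'. The stems whose last vowel is 'e' (vurudhen → vurudhan, lekalez → lekalaz, rivuvez → rivuvaz) change the last vowel to 'a'.
The other patterns: stems whose last vowel is 'a' add -ani; stems whose last vowel is 'i' or 'o' delete the last vowel and add -ak.
So vemen → veman.

veman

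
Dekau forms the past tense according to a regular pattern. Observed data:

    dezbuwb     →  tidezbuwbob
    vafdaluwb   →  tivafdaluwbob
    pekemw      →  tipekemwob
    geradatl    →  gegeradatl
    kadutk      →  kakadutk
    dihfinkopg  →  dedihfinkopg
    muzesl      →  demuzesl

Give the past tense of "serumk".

tiserumkob

geradatl and muzesl both end in -l yet inflect differently (gegeradatl, demuzesl), so the final letter is not what conditions the rule; the second-to-last letter is.
"serumk" has second-to-last letter 'm'. The one such stem in the data (pekemw → tipekemwob) adds ti- … -ob around the stem, so the same rule applies.
The other patterns: stems whose second-to-last letter is 't' repeat the first consonant+vowel as a prefix; stems whose second-to-last letter is 'p' or 's' add the prefix de-.
So serumk → tiserumkob.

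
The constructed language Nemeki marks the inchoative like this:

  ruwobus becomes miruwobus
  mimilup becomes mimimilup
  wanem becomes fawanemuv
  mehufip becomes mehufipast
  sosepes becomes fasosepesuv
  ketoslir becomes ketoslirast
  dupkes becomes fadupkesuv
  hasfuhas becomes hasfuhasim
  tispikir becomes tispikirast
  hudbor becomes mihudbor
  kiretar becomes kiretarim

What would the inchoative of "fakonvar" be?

ruwobus and sosepes both end in -s yet inflect differently (miruwobus, fasosepesuv), so the final letter is not what conditions the rule; the last vowel is.
"fakonvar" has last vowel 'a'. The stems whose last vowel is 'a' (kiretar → kiretarim, hasfuhas → hasfuhasim) add -im.
The other patterns: stems whose last vowel is 'o' or 'u' add the prefix mi-; stems whose last vowel is 'e' add fa- … -uv around the stem; stems whose last vowel is 'i' add -ast.
So fakonvar → fakonvarim.

fakonvarim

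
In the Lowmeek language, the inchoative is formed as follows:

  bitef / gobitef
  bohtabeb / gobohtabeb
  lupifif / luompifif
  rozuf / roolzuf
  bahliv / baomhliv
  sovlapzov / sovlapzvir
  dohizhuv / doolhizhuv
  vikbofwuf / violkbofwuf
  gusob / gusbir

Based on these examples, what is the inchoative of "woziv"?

woomziv

lupifif and bitef both end in -f yet inflect differently (luompifif, gobitef), so the final letter is not what conditions the rule; the last vowel is.
"woziv" has last vowel 'i'. The stems whose last vowel is 'i' (bahliv → baomhliv, lupifif → luompifif) insert -om- after the first vowel.
The other patterns: stems whose last vowel is 'e' add the prefix go-; stems whose last vowel is 'o' delete the last vowel and add -ir; stems whose last vowel is 'u' insert -ol- after the first vowel.
So woziv → woomziv.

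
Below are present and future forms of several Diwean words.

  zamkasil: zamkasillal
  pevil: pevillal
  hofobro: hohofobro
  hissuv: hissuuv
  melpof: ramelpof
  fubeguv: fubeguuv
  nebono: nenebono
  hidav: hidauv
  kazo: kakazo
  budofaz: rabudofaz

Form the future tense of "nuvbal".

nuvballal

"nuvbal" ends in -l. The stems ending in -l (pevil → pevillal, zamkasil → zamkasillal) double the final consonant and add -al.
So nuvbal → nuvballal.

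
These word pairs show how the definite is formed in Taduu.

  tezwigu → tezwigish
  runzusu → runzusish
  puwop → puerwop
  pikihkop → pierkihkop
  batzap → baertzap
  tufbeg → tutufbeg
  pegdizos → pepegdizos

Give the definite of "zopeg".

zozopeg

puwop and pegdizos both have last vowel 'o' yet inflect differently (puerwop, pepegdizos), so the last vowel is not what conditions the rule; the final letter is.
"zopeg" ends in -g. The one such stem in the data (tufbeg → tutufbeg) repeats the first consonant+vowel as a prefix (as does pegdizos), so the same rule applies.
The other patterns: stems ending in -u drop the final letter and add -ish; stems ending in -p insert -er- after the first vowel.
So zopeg → zozopeg.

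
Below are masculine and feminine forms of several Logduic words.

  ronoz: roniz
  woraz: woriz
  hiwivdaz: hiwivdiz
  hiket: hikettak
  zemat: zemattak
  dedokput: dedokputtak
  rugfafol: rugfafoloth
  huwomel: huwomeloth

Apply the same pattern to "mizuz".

woraz and zemat both have last vowel 'a' yet inflect differently (woriz, zemattak), so the last vowel is not what conditions the rule; the final letter is.
"mizuz" ends in -z. The stems ending in -z (ronoz → roniz, woraz → woriz, hiwivdaz → hiwivdiz) change the last vowel to 'i'.
The other patterns: stems ending in -t double the final consonant and add -ak; stems ending in -l add -oth.
So mizuz → miziz.

miziz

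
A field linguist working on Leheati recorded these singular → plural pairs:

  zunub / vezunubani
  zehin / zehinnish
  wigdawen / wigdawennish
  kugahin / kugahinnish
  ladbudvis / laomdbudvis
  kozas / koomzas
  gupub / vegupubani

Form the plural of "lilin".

lilinnish

zehin and ladbudvis both have last vowel 'i' yet inflect differently (zehinnish, laomdbudvis), so the last vowel is not what conditions the rule; the final letter is.
"lilin" ends in -n. The stems ending in -n (zehin → zehinnish, wigdawen → wigdawennish, kugahin → kugahinnish) double the final consonant and add -ish.
The other patterns: stems ending in -s insert -om- after the first vowel; stems ending in -b add ve- … -ani around the stem.
So lilin → lilinnish.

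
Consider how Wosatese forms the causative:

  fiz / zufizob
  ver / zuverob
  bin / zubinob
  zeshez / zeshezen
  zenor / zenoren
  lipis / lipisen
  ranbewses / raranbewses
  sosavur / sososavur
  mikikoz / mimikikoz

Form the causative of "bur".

zuburob

"bur" has 1 vowel. The stems with 1 vowel (fiz → zufizob, ver → zuverob, bin → zubinob) add zu- … -ob around the stem.
The other patterns: stems with 2 vowels add -en; stems with 3 vowels repeat the first consonant+vowel as a prefix.
So bur → zuburob.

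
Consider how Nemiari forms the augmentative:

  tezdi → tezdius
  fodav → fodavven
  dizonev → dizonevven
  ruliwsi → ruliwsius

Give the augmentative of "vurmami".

ruliwsi and dizonev both have 3 vowels yet inflect differently (ruliwsius, dizonevven), so the number of vowels is not what conditions the rule; the final letter is.
"vurmami" ends in -i. The stems ending in -i (tezdi → tezdius, ruliwsi → ruliwsius) add -us.
The other pattern: stems ending in -v double the final consonant and add -en.
So vurmami → vurmamius.

vurmamius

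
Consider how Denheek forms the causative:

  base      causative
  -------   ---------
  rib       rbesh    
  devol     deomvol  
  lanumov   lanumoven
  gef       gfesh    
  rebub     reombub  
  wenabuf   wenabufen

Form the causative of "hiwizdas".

hiwizdasen

rib and rebub both end in -b yet inflect differently (rbesh, reombub), so the final letter is not what conditions the rule; the number of vowels is.
"hiwizdas" has 3 vowels. The stems with 3 vowels (wenabuf → wenabufen, lanumov → lanumoven) add -en.
So hiwizdas → hiwizdasen.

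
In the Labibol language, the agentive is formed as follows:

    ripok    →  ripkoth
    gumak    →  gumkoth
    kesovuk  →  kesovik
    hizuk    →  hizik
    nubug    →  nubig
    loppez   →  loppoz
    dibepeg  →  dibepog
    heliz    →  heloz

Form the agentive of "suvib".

suvob

"suvib" has last vowel 'i'. The one such stem in the data (heliz → heloz) changes the last vowel to 'o' (as do loppez, dibepeg), so the same rule applies.
The other patterns: stems whose last vowel is 'a' or 'o' delete the last vowel and add -oth; stems whose last vowel is 'u' change the last vowel to 'i'.
So suvib → suvob.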